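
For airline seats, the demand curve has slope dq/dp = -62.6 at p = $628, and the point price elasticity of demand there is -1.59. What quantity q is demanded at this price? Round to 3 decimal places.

Ed = (dq/dp)·(p/q) ⇒ q = (dq/dp)·p/Ed = (-62.6)·628/(-1.59) = 24725.03144…

24725.031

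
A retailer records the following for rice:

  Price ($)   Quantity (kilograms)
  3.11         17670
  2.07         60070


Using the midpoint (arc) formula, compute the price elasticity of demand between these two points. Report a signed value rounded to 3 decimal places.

%ΔQ = (60070 − 17670) / [(17670 + 60070)/2] = 42400/38870 = 1.090815…
%ΔP = (2.07 − 3.11) / [(3.11 + 2.07)/2] = -1.04/2.59 = -0.401544…
Arc Ed = %ΔQ / %ΔP = (42400/38870) / (-1.04/2.59) = -2.71655…

-2.717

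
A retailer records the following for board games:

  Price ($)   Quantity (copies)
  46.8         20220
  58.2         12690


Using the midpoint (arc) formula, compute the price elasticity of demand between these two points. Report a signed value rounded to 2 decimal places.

%ΔQ = (12690 − 20220) / [(20220 + 12690)/2] = -7530/16455 = -0.457611…
%ΔP = (58.2 − 46.8) / [(46.8 + 58.2)/2] = 11.4/52.5 = 0.217142…
Arc Ed = %ΔQ / %ΔP = (-7530/16455) / (11.4/52.5) = -2.1074…

-2.11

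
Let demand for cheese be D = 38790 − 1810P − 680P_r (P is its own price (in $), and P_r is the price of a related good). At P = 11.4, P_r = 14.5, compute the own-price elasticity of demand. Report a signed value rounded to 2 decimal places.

At the given values, D = 38790 − 1810(11.4) − 680(14.5) = 8296.
∂D/∂P = −1810.
E = (-1810) × (11.4/8296) = -2.4872…

-2.49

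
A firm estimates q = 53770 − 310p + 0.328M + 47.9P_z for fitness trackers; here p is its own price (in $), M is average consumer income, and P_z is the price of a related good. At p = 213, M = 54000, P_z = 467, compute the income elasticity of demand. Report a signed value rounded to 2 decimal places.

At the given values, q = 53770 − 310(213) + 0.328(54000) + 47.9(467) = 27821.3.
∂q/∂M = 0.328.
E = (0.328) × (54000/27821.3) = 0.6366…

0.64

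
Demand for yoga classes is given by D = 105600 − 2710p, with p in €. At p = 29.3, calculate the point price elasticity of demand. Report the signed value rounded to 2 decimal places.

-3.03

dD/dp = −2710. At p = 29.3, D = 105600 − 2710(29.3) = 26197.
Ed = (dD/dp)·(p/D) = −2710 × (29.3/26197) = -3.0309…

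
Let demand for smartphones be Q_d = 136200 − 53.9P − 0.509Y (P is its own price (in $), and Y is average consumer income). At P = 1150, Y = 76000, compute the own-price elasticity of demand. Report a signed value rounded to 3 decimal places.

-1.745

At the given values, Q_d = 136200 − 53.9(1150) − 0.509(76000) = 35531.
∂Q_d/∂P = −53.9.
E = (-53.9) × (1150/35531) = -1.74453…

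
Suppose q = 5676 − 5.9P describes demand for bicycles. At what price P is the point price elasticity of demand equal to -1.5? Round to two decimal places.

577.22

Ed = −5.9P/(5676 − 5.9P). Set this equal to -1.5:
5.9P = 1.5·(5676 − 5.9P) ⇒ 5.9P(1 + 1.5) = 1.5·5676
P = 1.5·5676 / (5.9·2.5) = 577.2203…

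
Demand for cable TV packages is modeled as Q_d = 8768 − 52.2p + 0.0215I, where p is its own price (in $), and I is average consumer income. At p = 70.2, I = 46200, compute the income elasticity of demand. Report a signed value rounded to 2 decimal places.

0.16

At the given values, Q_d = 8768 − 52.2(70.2) + 0.0215(46200) = 6096.86.
∂Q_d/∂I = 0.0215.
E = (0.0215) × (46200/6096.86) = 0.1629…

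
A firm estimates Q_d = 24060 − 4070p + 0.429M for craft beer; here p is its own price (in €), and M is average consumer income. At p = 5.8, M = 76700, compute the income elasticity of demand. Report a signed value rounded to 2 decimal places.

At the given values, Q_d = 24060 − 4070(5.8) + 0.429(76700) = 33358.3.
∂Q_d/∂M = 0.429.
E = (0.429) × (76700/33358.3) = 0.9863…

0.99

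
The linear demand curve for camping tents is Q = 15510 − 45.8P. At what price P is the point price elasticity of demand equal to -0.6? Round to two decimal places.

126.99

Ed = −45.8P/(15510 − 45.8P). Set this equal to -0.6:
45.8P = 0.6·(15510 − 45.8P) ⇒ 45.8P(1 + 0.6) = 0.6·15510
P = 0.6·15510 / (45.8·1.6) = 126.9923…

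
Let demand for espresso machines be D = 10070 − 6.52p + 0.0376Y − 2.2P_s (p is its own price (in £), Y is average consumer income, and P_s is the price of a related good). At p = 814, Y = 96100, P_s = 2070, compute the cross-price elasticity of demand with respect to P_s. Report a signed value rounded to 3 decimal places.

-1.191

At the given values, D = 10070 − 6.52(814) + 0.0376(96100) − 2.2(2070) = 3822.08.
∂D/∂P_s = -2.2.
E = (-2.2) × (2070/3822.08) = -1.19149…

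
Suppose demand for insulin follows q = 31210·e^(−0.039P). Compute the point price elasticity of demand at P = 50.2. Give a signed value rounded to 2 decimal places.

-1.96

dq/dP = −0.039·q = -171.829. At P = 50.2, q = 4405.87.
Ed = (dq/dP)·(P/q) = (-171.829) × (50.2/4405.87) = -1.9578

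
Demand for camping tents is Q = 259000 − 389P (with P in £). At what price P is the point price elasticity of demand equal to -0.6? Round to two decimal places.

Ed = −389P/(259000 − 389P). Set this equal to -0.6:
389P = 0.6·(259000 − 389P) ⇒ 389P(1 + 0.6) = 0.6·259000
P = 0.6·259000 / (389·1.6) = 249.6786…

249.68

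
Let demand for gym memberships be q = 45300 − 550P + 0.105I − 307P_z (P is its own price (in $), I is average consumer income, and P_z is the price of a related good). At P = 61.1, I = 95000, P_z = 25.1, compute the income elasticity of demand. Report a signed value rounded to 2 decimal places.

At the given values, q = 45300 − 550(61.1) + 0.105(95000) − 307(25.1) = 13964.3.
∂q/∂I = 0.105.
E = (0.105) × (95000/13964.3) = 0.7143…

0.71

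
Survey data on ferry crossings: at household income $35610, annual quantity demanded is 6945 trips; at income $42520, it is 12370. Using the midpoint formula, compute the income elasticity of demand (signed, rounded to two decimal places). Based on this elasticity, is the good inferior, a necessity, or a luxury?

%ΔQ = (12370 − 6945)/[( 6945 + 12370)/2] = 5425/9657.5 = 0.561739…
%ΔIncome = (42520 − 35610)/[( 35610 + 42520)/2] = 6910/39065 = 0.176884…
E_income = (5425/9657.5) / (6910/39065) = 3.1757…
E_income > 1 ⇒ normal good, luxury.

3.18; luxury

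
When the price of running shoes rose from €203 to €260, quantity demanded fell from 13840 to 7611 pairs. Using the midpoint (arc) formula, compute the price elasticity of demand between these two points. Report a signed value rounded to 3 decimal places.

%ΔQ = (7611 − 13840) / [(13840 + 7611)/2] = -6229/10725.5 = -0.580765…
%ΔP = (260 − 203) / [(203 + 260)/2] = 57/231.5 = 0.246220…
Arc Ed = %ΔQ / %ΔP = (-6229/10725.5) / (57/231.5) = -2.35872…

-2.359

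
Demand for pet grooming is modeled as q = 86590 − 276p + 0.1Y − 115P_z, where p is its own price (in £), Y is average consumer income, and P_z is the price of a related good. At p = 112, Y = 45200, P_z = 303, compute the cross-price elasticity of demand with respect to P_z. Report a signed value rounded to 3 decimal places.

-1.374

At the given values, q = 86590 − 276(112) + 0.1(45200) − 115(303) = 25353.
∂q/∂P_z = -115.
E = (-115) × (303/25353) = -1.37439…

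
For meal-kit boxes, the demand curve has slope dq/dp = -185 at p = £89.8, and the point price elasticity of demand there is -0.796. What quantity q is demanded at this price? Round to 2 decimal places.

Ed = (dq/dp)·(p/q) ⇒ q = (dq/dp)·p/Ed = (-185)·89.8/(-0.796) = 20870.6030…

20870.60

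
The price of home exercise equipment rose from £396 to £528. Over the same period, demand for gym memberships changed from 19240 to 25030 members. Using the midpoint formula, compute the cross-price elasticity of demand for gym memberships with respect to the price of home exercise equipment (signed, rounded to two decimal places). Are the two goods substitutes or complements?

%ΔQ_{gym memberships} = (25030 − 19240)/avg = 5790/22135 = 0.261576…
%ΔP_{home exercise equipment} = (528 − 396)/avg = 132/462 = 0.285714…
E_cross = (5790/22135) / (132/462) = 0.9155…
E_cross > 0 ⇒ the goods are substitutes.

0.92; substitutes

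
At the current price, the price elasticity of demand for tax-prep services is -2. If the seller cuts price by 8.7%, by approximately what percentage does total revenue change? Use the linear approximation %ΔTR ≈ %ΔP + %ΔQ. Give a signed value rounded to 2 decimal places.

+8.70%

%ΔQ ≈ Ed × %ΔP = (-2) × (-8.7%) = +17.4000%
%ΔTR ≈ %ΔP + %ΔQ = (-8.7%) + (+17.4000%) = +8.7000%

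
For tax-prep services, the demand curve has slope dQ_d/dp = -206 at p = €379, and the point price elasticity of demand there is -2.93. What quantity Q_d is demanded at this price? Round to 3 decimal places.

Ed = (dQ_d/dp)·(p/Q_d) ⇒ Q_d = (dQ_d/dp)·p/Ed = (-206)·379/(-2.93) = 26646.41638…

26646.416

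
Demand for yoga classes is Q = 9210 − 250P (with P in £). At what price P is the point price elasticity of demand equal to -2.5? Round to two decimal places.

26.31

Ed = −250P/(9210 − 250P). Set this equal to -2.5:
250P = 2.5·(9210 − 250P) ⇒ 250P(1 + 2.5) = 2.5·9210
P = 2.5·9210 / (250·3.5) = 26.3142…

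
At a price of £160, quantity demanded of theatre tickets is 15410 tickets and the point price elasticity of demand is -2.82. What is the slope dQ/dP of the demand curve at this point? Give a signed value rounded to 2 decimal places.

Ed = (dQ/dP)·(P/Q) ⇒ dQ/dP = Ed·Q/P = (-2.82)·15410/160 = -271.6012…

-271.60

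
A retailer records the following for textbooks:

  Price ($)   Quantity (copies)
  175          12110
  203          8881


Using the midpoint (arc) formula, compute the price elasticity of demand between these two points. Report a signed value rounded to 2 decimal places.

%ΔQ = (8881 − 12110) / [(12110 + 8881)/2] = -3229/10495.5 = -0.307655…
%ΔP = (203 − 175) / [(175 + 203)/2] = 28/189 = 0.148148…
Arc Ed = %ΔQ / %ΔP = (-3229/10495.5) / (28/189) = -2.0766…

-2.08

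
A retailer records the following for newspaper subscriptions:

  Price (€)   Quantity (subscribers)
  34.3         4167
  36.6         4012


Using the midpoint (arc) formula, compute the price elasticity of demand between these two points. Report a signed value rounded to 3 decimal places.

%ΔQ = (4012 − 4167) / [(4167 + 4012)/2] = -155/4089.5 = -0.037901…
%ΔP = (36.6 − 34.3) / [(34.3 + 36.6)/2] = 2.3/35.45 = 0.064880…
Arc Ed = %ΔQ / %ΔP = (-155/4089.5) / (2.3/35.45) = -0.58418…

-0.584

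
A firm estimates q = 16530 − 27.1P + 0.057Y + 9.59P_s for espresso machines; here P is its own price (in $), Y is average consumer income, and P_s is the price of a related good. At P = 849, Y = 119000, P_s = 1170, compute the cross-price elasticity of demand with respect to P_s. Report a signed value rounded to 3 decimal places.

0.974

At the given values, q = 16530 − 27.1(849) + 0.057(119000) + 9.59(1170) = 11525.4.
∂q/∂P_s = 9.59.
E = (9.59) × (1170/11525.4) = 0.97352…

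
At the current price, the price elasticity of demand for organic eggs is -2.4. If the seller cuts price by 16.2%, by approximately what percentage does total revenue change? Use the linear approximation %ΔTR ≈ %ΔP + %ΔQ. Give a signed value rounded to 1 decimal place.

+22.7%

%ΔQ ≈ Ed × %ΔP = (-2.4) × (-16.2%) = +38.8800%
%ΔTR ≈ %ΔP + %ΔQ = (-16.2%) + (+38.8800%) = +22.6800%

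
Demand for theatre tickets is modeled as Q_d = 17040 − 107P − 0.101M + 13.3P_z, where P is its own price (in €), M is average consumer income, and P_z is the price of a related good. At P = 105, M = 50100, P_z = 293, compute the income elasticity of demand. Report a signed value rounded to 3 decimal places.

At the given values, Q_d = 17040 − 107(105) − 0.101(50100) + 13.3(293) = 4641.8.
∂Q_d/∂M = -0.101.
E = (-0.101) × (50100/4641.8) = -1.09011…

-1.090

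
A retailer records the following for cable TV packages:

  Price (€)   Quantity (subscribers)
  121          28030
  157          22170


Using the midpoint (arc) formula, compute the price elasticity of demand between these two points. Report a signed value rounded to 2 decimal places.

%ΔQ = (22170 − 28030) / [(28030 + 22170)/2] = -5860/25100 = -0.233466…
%ΔP = (157 − 121) / [(121 + 157)/2] = 36/139 = 0.258992…
Arc Ed = %ΔQ / %ΔP = (-5860/25100) / (36/139) = -0.9014…

-0.90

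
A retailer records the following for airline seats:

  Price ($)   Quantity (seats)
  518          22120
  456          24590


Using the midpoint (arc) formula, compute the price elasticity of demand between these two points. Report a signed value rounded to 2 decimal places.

-0.83

%ΔQ = (24590 − 22120) / [(22120 + 24590)/2] = 2470/23355 = 0.105758…
%ΔP = (456 − 518) / [(518 + 456)/2] = -62/487 = -0.127310…
Arc Ed = %ΔQ / %ΔP = (2470/23355) / (-62/487) = -0.8307…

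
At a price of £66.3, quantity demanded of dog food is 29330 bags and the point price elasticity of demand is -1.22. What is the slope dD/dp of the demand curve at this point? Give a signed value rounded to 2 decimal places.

-539.71

Ed = (dD/dp)·(p/D) ⇒ dD/dp = Ed·D/p = (-1.22)·29330/66.3 = -539.7073…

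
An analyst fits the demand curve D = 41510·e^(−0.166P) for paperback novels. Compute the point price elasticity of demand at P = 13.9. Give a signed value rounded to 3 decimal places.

dD/dP = −0.166·D = -685.756. At P = 13.9, D = 4131.06.
Ed = (dD/dP)·(P/D) = (-685.756) × (13.9/4131.06) = -2.3074

-2.307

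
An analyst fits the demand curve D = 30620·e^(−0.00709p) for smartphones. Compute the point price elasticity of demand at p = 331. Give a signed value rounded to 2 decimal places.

dD/dp = −0.00709·D = -20.7708. At p = 331, D = 2929.59.
Ed = (dD/dp)·(p/D) = (-20.7708) × (331/2929.59) = -2.3467…

-2.35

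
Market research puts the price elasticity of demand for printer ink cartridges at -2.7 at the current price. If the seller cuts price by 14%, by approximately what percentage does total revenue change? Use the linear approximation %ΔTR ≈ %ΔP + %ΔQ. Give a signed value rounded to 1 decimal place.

+23.8%

%ΔQ ≈ Ed × %ΔP = (-2.7) × (-14%) = +37.8000%
%ΔTR ≈ %ΔP + %ΔQ = (-14%) + (+37.8000%) = +23.8000%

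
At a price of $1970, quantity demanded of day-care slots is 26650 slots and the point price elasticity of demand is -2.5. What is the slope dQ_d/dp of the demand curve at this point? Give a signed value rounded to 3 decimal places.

-33.820

Ed = (dQ_d/dp)·(p/Q_d) ⇒ dQ_d/dp = Ed·Q_d/p = (-2.5)·26650/1970 = -33.81979…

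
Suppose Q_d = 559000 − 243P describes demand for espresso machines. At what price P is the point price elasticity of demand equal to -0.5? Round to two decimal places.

Ed = −243P/(559000 − 243P). Set this equal to -0.5:
243P = 0.5·(559000 − 243P) ⇒ 243P(1 + 0.5) = 0.5·559000
P = 0.5·559000 / (243·1.5) = 766.8038…

766.80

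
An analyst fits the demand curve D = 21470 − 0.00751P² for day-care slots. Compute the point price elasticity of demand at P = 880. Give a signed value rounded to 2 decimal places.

-0.74

dD/dP = −2·0.00751·P = -13.2176. At P = 880, D = 15654.256.
Ed = (dD/dP)·(P/D) = (-13.2176) × (880/15654.256) = -0.7430…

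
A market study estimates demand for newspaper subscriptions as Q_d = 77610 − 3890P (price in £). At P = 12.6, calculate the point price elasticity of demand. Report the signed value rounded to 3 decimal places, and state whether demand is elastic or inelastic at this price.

-1.714; elastic

dQ_d/dP = −3890. At P = 12.6, Q_d = 77610 − 3890(12.6) = 28596.
Ed = (dQ_d/dP)·(P/Q_d) = −3890 × (12.6/28596) = -1.71401…
|Ed| = 1.714 > 1, so demand is elastic.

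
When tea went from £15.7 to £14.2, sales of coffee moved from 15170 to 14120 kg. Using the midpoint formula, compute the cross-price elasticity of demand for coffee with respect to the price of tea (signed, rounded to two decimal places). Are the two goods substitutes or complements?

0.71; substitutes

%ΔQ_{coffee} = (14120 − 15170)/avg = -1050/14645 = -0.071696…
%ΔP_{tea} = (14.2 − 15.7)/avg = -1.5/14.95 = -0.100334…
E_cross = (-1050/14645) / (-1.5/14.95) = 0.7145…
E_cross > 0 ⇒ the goods are substitutes.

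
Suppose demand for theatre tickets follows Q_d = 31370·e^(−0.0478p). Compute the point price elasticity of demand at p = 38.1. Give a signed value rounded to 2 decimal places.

-1.82

dQ_d/dp = −0.0478·Q_d = -242.669. At p = 38.1, Q_d = 5076.75.
Ed = (dQ_d/dp)·(p/Q_d) = (-242.669) × (38.1/5076.75) = -1.8211…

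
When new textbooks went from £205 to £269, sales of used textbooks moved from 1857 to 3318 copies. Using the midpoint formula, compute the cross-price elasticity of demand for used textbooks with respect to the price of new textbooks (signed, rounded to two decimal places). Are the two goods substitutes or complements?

2.09; substitutes

%ΔQ_{used textbooks} = (3318 − 1857)/avg = 1461/2587.5 = 0.564637…
%ΔP_{new textbooks} = (269 − 205)/avg = 64/237 = 0.270042…
E_cross = (1461/2587.5) / (64/237) = 2.0909…
E_cross > 0 ⇒ the goods are substitutes.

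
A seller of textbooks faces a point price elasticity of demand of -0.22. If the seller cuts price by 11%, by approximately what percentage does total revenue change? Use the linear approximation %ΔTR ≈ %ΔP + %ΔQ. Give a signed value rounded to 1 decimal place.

-8.6%

%ΔQ ≈ Ed × %ΔP = (-0.22) × (-11%) = +2.4200%
%ΔTR ≈ %ΔP + %ΔQ = (-11%) + (+2.4200%) = -8.5800%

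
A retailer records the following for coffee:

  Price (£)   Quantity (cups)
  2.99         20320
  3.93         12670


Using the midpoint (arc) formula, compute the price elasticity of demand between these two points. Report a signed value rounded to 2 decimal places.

-1.71

%ΔQ = (12670 − 20320) / [(20320 + 12670)/2] = -7650/16495 = -0.463776…
%ΔP = (3.93 − 2.99) / [(2.99 + 3.93)/2] = 0.94/3.46 = 0.271676…
Arc Ed = %ΔQ / %ΔP = (-7650/16495) / (0.94/3.46) = -1.7070…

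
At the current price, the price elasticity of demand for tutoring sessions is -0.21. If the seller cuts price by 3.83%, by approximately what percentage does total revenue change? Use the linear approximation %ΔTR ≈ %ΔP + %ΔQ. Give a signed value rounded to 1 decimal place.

-3.0%

%ΔQ ≈ Ed × %ΔP = (-0.21) × (-3.83%) = +0.8043%
%ΔTR ≈ %ΔP + %ΔQ = (-3.83%) + (+0.8043%) = -3.0257%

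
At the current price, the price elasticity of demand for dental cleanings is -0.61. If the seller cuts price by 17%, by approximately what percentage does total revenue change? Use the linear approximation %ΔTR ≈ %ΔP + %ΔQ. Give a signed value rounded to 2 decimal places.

-6.63%

%ΔQ ≈ Ed × %ΔP = (-0.61) × (-17%) = +10.3700%
%ΔTR ≈ %ΔP + %ΔQ = (-17%) + (+10.3700%) = -6.6300%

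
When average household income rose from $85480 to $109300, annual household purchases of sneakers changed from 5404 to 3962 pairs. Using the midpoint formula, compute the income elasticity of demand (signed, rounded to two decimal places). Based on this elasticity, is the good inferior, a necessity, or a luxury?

-1.26; inferior

%ΔQ = (3962 − 5404)/[( 5404 + 3962)/2] = -1442/4683 = -0.307922…
%ΔIncome = (109300 − 85480)/[( 85480 + 109300)/2] = 23820/97390 = 0.244583…
E_income = (-1442/4683) / (23820/97390) = -1.2589…
E_income < 0 ⇒ inferior good.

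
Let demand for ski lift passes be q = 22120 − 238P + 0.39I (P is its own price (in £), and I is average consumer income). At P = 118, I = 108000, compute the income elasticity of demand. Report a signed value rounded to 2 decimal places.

1.16

At the given values, q = 22120 − 238(118) + 0.39(108000) = 36156.
∂q/∂I = 0.39.
E = (0.39) × (108000/36156) = 1.1649…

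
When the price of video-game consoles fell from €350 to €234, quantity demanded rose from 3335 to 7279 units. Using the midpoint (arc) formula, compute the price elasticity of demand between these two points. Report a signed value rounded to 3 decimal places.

%ΔQ = (7279 − 3335) / [(3335 + 7279)/2] = 3944/5307 = 0.743169…
%ΔP = (234 − 350) / [(350 + 234)/2] = -116/292 = -0.397260…
Arc Ed = %ΔQ / %ΔP = (3944/5307) / (-116/292) = -1.87073…

-1.871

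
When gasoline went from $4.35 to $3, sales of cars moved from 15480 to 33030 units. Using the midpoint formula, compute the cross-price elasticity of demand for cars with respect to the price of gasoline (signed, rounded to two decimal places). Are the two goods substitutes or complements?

-1.97; complements

%ΔQ_{cars} = (33030 − 15480)/avg = 17550/24255 = 0.723562…
%ΔP_{gasoline} = (3 − 4.35)/avg = -1.35/3.675 = -0.367346…
E_cross = (17550/24255) / (-1.35/3.675) = -1.9696…
E_cross < 0 ⇒ the goods are complements.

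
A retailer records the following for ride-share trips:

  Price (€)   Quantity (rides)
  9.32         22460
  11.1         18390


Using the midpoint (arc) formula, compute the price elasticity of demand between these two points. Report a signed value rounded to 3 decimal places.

-1.143

%ΔQ = (18390 − 22460) / [(22460 + 18390)/2] = -4070/20425 = -0.199265…
%ΔP = (11.1 − 9.32) / [(9.32 + 11.1)/2] = 1.78/10.21 = 0.174338…
Arc Ed = %ΔQ / %ΔP = (-4070/20425) / (1.78/10.21) = -1.14297…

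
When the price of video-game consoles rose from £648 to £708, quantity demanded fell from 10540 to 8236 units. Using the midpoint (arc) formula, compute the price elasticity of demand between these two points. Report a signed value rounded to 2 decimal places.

%ΔQ = (8236 − 10540) / [(10540 + 8236)/2] = -2304/9388 = -0.245419…
%ΔP = (708 − 648) / [(648 + 708)/2] = 60/678 = 0.088495…
Arc Ed = %ΔQ / %ΔP = (-2304/9388) / (60/678) = -2.7732…

-2.77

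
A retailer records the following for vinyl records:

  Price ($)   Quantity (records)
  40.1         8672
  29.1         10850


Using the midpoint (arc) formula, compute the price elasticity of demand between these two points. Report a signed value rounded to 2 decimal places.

%ΔQ = (10850 − 8672) / [(8672 + 10850)/2] = 2178/9761 = 0.223132…
%ΔP = (29.1 − 40.1) / [(40.1 + 29.1)/2] = -11/34.6 = -0.317919…
Arc Ed = %ΔQ / %ΔP = (2178/9761) / (-11/34.6) = -0.7018…

-0.70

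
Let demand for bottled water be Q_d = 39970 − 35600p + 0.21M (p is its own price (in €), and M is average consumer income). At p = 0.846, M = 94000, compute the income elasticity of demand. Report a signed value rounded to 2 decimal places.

0.67

At the given values, Q_d = 39970 − 35600(0.846) + 0.21(94000) = 29592.4.
∂Q_d/∂M = 0.21.
E = (0.21) × (94000/29592.4) = 0.6670…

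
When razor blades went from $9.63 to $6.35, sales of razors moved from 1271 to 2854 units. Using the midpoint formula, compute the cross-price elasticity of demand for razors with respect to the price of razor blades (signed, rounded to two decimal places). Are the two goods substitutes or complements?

%ΔQ_{razors} = (2854 − 1271)/avg = 1583/2062.5 = 0.767515…
%ΔP_{razor blades} = (6.35 − 9.63)/avg = -3.28/7.99 = -0.410513…
E_cross = (1583/2062.5) / (-3.28/7.99) = -1.8696…
E_cross < 0 ⇒ the goods are complements.

-1.87; complements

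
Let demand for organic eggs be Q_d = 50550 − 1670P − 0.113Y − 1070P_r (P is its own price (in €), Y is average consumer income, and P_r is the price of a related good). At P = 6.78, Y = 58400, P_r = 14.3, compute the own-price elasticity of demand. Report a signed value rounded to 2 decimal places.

-0.65

At the given values, Q_d = 50550 − 1670(6.78) − 0.113(58400) − 1070(14.3) = 17327.2.
∂Q_d/∂P = −1670.
E = (-1670) × (6.78/17327.2) = -0.6534…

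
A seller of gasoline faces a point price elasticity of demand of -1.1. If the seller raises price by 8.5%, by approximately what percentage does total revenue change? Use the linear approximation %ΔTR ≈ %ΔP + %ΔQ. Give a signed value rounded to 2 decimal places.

-0.85%

%ΔQ ≈ Ed × %ΔP = (-1.1) × (+8.5%) = -9.3500%
%ΔTR ≈ %ΔP + %ΔQ = (+8.5%) + (-9.3500%) = -0.8500%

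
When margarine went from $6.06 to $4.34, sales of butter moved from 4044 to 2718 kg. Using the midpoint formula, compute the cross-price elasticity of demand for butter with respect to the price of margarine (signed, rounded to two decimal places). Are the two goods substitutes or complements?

1.19; substitutes

%ΔQ_{butter} = (2718 − 4044)/avg = -1326/3381 = -0.392191…
%ΔP_{margarine} = (4.34 − 6.06)/avg = -1.72/5.2 = -0.330769…
E_cross = (-1326/3381) / (-1.72/5.2) = 1.1856…
E_cross > 0 ⇒ the goods are substitutes.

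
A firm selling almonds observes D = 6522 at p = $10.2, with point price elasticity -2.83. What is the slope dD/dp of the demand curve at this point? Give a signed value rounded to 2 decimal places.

Ed = (dD/dp)·(p/D) ⇒ dD/dp = Ed·D/p = (-2.83)·6522/10.2 = -1809.5352…

-1809.54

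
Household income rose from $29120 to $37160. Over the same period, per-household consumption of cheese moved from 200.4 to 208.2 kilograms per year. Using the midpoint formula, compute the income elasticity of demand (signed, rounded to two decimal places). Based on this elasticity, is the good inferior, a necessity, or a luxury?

0.16; necessity

%ΔQ = (208.2 − 200.4)/[( 200.4 + 208.2)/2] = 7.8/204.3 = 0.038179…
%ΔIncome = (37160 − 29120)/[( 29120 + 37160)/2] = 8040/33140 = 0.242607…
E_income = (7.8/204.3) / (8040/33140) = 0.1573…
0 < E_income < 1 ⇒ normal good, necessity.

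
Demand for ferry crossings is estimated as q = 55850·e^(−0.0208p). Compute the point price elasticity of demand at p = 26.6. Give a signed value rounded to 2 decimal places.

dq/dp = −0.0208·q = -668.036. At p = 26.6, q = 32117.1.
Ed = (dq/dp)·(p/q) = (-668.036) × (26.6/32117.1) = -0.5532…

-0.55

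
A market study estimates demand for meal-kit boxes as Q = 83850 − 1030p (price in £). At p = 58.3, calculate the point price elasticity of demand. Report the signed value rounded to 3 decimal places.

dQ/dp = −1030. At p = 58.3, Q = 83850 − 1030(58.3) = 23801.
Ed = (dQ/dp)·(p/Q) = −1030 × (58.3/23801) = -2.52296…

-2.523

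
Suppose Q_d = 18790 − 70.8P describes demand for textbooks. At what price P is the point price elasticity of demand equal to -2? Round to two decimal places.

Ed = −70.8P/(18790 − 70.8P). Set this equal to -2:
70.8P = 2·(18790 − 70.8P) ⇒ 70.8P(1 + 2) = 2·18790
P = 2·18790 / (70.8·3) = 176.9303…

176.93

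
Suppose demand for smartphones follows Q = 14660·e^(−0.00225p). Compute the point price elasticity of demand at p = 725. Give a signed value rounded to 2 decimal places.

-1.63

dQ/dp = −0.00225·Q = -6.45466. At p = 725, Q = 2868.74.
Ed = (dQ/dp)·(p/Q) = (-6.45466) × (725/2868.74) = -1.6312…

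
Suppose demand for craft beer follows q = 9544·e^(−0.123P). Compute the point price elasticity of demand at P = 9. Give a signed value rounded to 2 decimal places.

dq/dP = −0.123·q = -388.036. At P = 9, q = 3154.76.
Ed = (dq/dP)·(P/q) = (-388.036) × (9/3154.76) = -1.107

-1.11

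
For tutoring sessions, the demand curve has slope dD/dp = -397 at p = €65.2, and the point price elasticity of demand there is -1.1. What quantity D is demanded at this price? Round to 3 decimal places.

23531.273

Ed = (dD/dp)·(p/D) ⇒ D = (dD/dp)·p/Ed = (-397)·65.2/(-1.1) = 23531.27272…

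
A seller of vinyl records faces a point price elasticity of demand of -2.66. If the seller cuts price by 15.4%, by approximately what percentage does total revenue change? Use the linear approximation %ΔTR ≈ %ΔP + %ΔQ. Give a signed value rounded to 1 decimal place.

+25.6%

%ΔQ ≈ Ed × %ΔP = (-2.66) × (-15.4%) = +40.9640%
%ΔTR ≈ %ΔP + %ΔQ = (-15.4%) + (+40.9640%) = +25.5640%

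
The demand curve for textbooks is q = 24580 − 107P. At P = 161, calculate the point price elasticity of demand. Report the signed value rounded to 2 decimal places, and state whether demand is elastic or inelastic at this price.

dq/dP = −107. At P = 161, q = 24580 − 107(161) = 7353.
Ed = (dq/dP)·(P/q) = −107 × (161/7353) = -2.3428…
|Ed| = 2.34 > 1, so demand is elastic.

-2.34; elastic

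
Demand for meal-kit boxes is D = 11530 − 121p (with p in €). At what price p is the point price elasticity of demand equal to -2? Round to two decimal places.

63.53

Ed = −121p/(11530 − 121p). Set this equal to -2:
121p = 2·(11530 − 121p) ⇒ 121p(1 + 2) = 2·11530
p = 2·11530 / (121·3) = 63.5261…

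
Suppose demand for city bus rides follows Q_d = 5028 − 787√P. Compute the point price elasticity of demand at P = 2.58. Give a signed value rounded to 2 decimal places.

dQ_d/dP = −787/(2√P) = -244.982. At P = 2.58, Q_d = 3763.89.
Ed = (dQ_d/dP)·(P/Q_d) = (-244.982) × (2.58/3763.89) = -0.1679…

-0.17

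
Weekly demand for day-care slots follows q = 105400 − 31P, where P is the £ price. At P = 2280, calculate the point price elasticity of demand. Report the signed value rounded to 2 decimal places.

-2.04

dq/dP = −31. At P = 2280, q = 105400 − 31(2280) = 34720.
Ed = (dq/dP)·(P/q) = −31 × (2280/34720) = -2.0357…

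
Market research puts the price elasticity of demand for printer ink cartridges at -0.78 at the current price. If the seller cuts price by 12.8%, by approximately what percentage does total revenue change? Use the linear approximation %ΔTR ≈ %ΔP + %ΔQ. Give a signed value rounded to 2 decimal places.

%ΔQ ≈ Ed × %ΔP = (-0.78) × (-12.8%) = +9.9840%
%ΔTR ≈ %ΔP + %ΔQ = (-12.8%) + (+9.9840%) = -2.8160%

-2.82%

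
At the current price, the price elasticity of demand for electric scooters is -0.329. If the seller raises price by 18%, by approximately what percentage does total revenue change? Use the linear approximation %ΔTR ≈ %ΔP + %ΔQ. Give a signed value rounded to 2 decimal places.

%ΔQ ≈ Ed × %ΔP = (-0.329) × (+18%) = -5.9220%
%ΔTR ≈ %ΔP + %ΔQ = (+18%) + (-5.9220%) = +12.0780%

+12.08%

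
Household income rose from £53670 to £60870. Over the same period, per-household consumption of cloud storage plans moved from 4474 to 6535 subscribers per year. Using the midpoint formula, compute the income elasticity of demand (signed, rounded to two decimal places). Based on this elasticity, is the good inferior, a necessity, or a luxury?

2.98; luxury

%ΔQ = (6535 − 4474)/[( 4474 + 6535)/2] = 2061/5504.5 = 0.374420…
%ΔIncome = (60870 − 53670)/[( 53670 + 60870)/2] = 7200/57270 = 0.125720…
E_income = (2061/5504.5) / (7200/57270) = 2.9782…
E_income > 1 ⇒ normal good, luxury.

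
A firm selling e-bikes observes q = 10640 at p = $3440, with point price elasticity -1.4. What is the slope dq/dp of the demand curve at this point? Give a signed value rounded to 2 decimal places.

-4.33

Ed = (dq/dp)·(p/q) ⇒ dq/dp = Ed·q/p = (-1.4)·10640/3440 = -4.3302…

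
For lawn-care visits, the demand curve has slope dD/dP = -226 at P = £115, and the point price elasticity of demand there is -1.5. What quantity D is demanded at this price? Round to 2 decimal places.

Ed = (dD/dP)·(P/D) ⇒ D = (dD/dP)·P/Ed = (-226)·115/(-1.5) = 17326.6666…

17326.67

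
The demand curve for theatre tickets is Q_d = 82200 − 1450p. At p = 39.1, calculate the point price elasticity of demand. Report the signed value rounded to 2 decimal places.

-2.22

dQ_d/dp = −1450. At p = 39.1, Q_d = 82200 − 1450(39.1) = 25505.
Ed = (dQ_d/dp)·(p/Q_d) = −1450 × (39.1/25505) = -2.2228…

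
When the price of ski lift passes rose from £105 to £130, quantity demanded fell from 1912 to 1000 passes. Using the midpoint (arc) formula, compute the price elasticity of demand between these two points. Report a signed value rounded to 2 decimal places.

%ΔQ = (1000 − 1912) / [(1912 + 1000)/2] = -912/1456 = -0.626373…
%ΔP = (130 − 105) / [(105 + 130)/2] = 25/117.5 = 0.212765…
Arc Ed = %ΔQ / %ΔP = (-912/1456) / (25/117.5) = -2.9439…

-2.94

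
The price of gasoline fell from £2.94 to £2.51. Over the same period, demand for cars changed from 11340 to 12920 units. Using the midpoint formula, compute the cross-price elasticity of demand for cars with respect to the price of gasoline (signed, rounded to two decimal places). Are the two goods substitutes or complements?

-0.83; complements

%ΔQ_{cars} = (12920 − 11340)/avg = 1580/12130 = 0.130255…
%ΔP_{gasoline} = (2.51 − 2.94)/avg = -0.43/2.725 = -0.157798…
E_cross = (1580/12130) / (-0.43/2.725) = -0.8254…
E_cross < 0 ⇒ the goods are complements.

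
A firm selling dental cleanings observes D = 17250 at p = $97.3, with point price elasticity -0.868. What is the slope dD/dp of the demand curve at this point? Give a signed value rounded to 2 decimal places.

-153.88

Ed = (dD/dp)·(p/D) ⇒ dD/dp = Ed·D/p = (-0.868)·17250/97.3 = -153.8848…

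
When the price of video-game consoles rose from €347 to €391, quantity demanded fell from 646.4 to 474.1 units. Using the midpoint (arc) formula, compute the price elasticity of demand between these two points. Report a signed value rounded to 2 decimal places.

%ΔQ = (474.1 − 646.4) / [(646.4 + 474.1)/2] = -172.3/560.25 = -0.307541…
%ΔP = (391 − 347) / [(347 + 391)/2] = 44/369 = 0.119241…
Arc Ed = %ΔQ / %ΔP = (-172.3/560.25) / (44/369) = -2.5791…

-2.58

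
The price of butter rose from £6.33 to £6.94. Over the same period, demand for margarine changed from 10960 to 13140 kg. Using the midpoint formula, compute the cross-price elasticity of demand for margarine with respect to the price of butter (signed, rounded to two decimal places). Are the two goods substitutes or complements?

1.97; substitutes

%ΔQ_{margarine} = (13140 − 10960)/avg = 2180/12050 = 0.180912…
%ΔP_{butter} = (6.94 − 6.33)/avg = 0.61/6.635 = 0.091936…
E_cross = (2180/12050) / (0.61/6.635) = 1.9677…
E_cross > 0 ⇒ the goods are substitutes.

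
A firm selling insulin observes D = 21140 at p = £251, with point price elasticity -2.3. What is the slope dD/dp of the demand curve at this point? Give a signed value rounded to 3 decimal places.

Ed = (dD/dp)·(p/D) ⇒ dD/dp = Ed·D/p = (-2.3)·21140/251 = -193.71314…

-193.713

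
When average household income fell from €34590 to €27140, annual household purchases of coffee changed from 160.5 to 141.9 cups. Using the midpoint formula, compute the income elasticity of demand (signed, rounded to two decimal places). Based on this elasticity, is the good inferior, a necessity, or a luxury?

%ΔQ = (141.9 − 160.5)/[( 160.5 + 141.9)/2] = -18.6/151.2 = -0.123015…
%ΔIncome = (27140 − 34590)/[( 34590 + 27140)/2] = -7450/30865 = -0.241373…
E_income = (-18.6/151.2) / (-7450/30865) = 0.5096…
0 < E_income < 1 ⇒ normal good, necessity.

0.51; necessity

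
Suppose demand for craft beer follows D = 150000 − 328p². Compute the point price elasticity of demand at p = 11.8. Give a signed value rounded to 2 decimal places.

dD/dp = −2·328·p = -7740.8. At p = 11.8, D = 104329.28.
Ed = (dD/dp)·(p/D) = (-7740.8) × (11.8/104329.28) = -0.8755…

-0.88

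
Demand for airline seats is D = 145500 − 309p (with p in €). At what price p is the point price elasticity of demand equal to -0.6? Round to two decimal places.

Ed = −309p/(145500 − 309p). Set this equal to -0.6:
309p = 0.6·(145500 − 309p) ⇒ 309p(1 + 0.6) = 0.6·145500
p = 0.6·145500 / (309·1.6) = 176.5776…

176.58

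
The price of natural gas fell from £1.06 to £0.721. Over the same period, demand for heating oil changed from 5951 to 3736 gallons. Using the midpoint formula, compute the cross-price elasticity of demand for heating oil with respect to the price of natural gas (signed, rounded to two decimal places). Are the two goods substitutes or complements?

1.20; substitutes

%ΔQ_{heating oil} = (3736 − 5951)/avg = -2215/4843.5 = -0.457313…
%ΔP_{natural gas} = (0.721 − 1.06)/avg = -0.339/0.8905 = -0.380685…
E_cross = (-2215/4843.5) / (-0.339/0.8905) = 1.2012…
E_cross > 0 ⇒ the goods are substitutes.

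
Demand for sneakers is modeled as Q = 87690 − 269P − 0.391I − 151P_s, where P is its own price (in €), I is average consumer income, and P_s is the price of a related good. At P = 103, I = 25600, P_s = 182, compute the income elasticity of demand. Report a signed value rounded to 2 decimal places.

At the given values, Q = 87690 − 269(103) − 0.391(25600) − 151(182) = 22491.4.
∂Q/∂I = -0.391.
E = (-0.391) × (25600/22491.4) = -0.4450…

-0.45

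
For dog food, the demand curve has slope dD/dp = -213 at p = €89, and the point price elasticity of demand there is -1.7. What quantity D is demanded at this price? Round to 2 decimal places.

11151.18

Ed = (dD/dp)·(p/D) ⇒ D = (dD/dp)·p/Ed = (-213)·89/(-1.7) = 11151.1764…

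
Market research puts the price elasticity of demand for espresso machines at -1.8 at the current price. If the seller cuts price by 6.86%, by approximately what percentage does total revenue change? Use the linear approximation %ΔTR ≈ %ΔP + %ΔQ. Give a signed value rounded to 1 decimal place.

%ΔQ ≈ Ed × %ΔP = (-1.8) × (-6.86%) = +12.3480%
%ΔTR ≈ %ΔP + %ΔQ = (-6.86%) + (+12.3480%) = +5.4880%

+5.5%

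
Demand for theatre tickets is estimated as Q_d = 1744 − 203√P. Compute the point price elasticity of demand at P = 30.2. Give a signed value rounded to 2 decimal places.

-0.89

dQ_d/dP = −203/(2√P) = -18.4698. At P = 30.2, Q_d = 628.423.
Ed = (dQ_d/dP)·(P/Q_d) = (-18.4698) × (30.2/628.423) = -0.8876…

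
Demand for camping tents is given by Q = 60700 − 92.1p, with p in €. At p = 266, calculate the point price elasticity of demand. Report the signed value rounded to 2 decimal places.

dQ/dp = −92.1. At p = 266, Q = 60700 − 92.1(266) = 36201.4.
Ed = (dQ/dp)·(p/Q) = −92.1 × (266/36201.4) = -0.6767…

-0.68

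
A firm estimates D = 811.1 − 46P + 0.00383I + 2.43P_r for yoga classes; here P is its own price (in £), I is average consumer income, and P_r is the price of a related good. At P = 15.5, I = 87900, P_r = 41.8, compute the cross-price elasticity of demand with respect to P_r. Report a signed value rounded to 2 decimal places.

At the given values, D = 811.1 − 46(15.5) + 0.00383(87900) + 2.43(41.8) = 536.331.
∂D/∂P_r = 2.43.
E = (2.43) × (41.8/536.331) = 0.1893…

0.19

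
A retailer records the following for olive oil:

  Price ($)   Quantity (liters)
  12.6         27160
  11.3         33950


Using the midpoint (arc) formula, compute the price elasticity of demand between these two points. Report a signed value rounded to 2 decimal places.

%ΔQ = (33950 − 27160) / [(27160 + 33950)/2] = 6790/30555 = 0.222222…
%ΔP = (11.3 − 12.6) / [(12.6 + 11.3)/2] = -1.3/11.95 = -0.108786…
Arc Ed = %ΔQ / %ΔP = (6790/30555) / (-1.3/11.95) = -2.0427…

-2.04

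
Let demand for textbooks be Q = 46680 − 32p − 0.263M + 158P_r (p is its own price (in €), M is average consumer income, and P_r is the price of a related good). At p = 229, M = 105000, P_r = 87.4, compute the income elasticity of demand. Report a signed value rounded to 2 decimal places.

At the given values, Q = 46680 − 32(229) − 0.263(105000) + 158(87.4) = 25546.2.
∂Q/∂M = -0.263.
E = (-0.263) × (105000/25546.2) = -1.0809…

-1.08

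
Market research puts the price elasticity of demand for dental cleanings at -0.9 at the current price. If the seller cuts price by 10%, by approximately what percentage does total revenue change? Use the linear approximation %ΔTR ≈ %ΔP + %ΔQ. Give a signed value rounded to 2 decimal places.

%ΔQ ≈ Ed × %ΔP = (-0.9) × (-10%) = +9.0000%
%ΔTR ≈ %ΔP + %ΔQ = (-10%) + (+9.0000%) = -1.0000%

-1.00%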